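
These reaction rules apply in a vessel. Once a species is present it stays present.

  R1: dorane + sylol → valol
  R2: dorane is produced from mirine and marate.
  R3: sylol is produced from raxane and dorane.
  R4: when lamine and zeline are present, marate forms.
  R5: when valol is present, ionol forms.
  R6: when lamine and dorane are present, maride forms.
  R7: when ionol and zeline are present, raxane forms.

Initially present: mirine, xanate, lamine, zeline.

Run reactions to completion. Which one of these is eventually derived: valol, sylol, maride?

lamine and zeline present → marate forms (R4).
mirine and marate present → dorane forms (R2).
lamine and dorane present → maride forms (R6).
sylol would need raxane and dorane (R3), but raxane never forms. valol would need dorane and sylol (R1), but sylol never forms.

maride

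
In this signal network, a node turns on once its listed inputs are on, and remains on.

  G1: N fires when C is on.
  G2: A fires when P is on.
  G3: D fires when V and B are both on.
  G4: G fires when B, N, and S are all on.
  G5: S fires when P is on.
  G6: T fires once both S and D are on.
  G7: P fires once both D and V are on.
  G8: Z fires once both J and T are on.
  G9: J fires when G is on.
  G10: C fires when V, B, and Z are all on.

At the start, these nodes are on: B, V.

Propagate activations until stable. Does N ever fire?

N would need C (G1), but C never turns on.

No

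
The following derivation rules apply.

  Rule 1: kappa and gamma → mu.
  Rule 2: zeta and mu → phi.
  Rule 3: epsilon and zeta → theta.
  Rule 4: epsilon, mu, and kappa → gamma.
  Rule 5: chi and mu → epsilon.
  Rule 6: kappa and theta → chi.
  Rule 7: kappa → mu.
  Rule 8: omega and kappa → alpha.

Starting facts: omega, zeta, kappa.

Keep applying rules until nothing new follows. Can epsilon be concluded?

epsilon would need chi and mu (Rule 5), but chi is never established.

No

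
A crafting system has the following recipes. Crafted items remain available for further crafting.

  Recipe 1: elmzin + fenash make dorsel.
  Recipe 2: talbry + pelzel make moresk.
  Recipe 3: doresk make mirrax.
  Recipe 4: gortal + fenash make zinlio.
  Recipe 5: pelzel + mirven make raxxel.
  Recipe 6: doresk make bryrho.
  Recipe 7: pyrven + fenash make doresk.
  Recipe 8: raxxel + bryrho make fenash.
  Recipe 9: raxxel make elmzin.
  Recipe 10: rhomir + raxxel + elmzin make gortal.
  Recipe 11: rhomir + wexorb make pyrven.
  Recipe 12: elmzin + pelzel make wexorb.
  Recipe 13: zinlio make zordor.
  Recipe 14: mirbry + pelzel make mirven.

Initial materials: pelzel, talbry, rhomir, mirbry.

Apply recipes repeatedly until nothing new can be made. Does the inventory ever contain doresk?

No

doresk would need pyrven and fenash (Recipe 7), but fenash is never obtained.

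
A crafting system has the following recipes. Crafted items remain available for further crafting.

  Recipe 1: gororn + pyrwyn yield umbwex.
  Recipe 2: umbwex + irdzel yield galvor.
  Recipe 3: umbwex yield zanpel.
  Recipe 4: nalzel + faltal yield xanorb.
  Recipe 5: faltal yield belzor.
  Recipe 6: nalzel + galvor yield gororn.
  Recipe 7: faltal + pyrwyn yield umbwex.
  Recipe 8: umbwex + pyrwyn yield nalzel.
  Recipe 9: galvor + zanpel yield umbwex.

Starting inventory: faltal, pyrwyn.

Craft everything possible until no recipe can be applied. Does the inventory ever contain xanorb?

Yes

faltal + pyrwyn → umbwex (Recipe 7).
Using Recipe 8, umbwex and pyrwyn make nalzel.
nalzel + faltal → xanorb (Recipe 4).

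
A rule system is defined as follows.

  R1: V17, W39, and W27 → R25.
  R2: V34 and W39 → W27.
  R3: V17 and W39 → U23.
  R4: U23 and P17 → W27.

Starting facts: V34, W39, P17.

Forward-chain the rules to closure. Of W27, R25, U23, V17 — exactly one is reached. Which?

W27

From V34 and W39, R2 gives W27.
No rule produces V17, and it is not given. U23 would need V17 and W39 (R3), but V17 is never established. R25 would need V17, W39, and W27 (R1), but V17 is never established.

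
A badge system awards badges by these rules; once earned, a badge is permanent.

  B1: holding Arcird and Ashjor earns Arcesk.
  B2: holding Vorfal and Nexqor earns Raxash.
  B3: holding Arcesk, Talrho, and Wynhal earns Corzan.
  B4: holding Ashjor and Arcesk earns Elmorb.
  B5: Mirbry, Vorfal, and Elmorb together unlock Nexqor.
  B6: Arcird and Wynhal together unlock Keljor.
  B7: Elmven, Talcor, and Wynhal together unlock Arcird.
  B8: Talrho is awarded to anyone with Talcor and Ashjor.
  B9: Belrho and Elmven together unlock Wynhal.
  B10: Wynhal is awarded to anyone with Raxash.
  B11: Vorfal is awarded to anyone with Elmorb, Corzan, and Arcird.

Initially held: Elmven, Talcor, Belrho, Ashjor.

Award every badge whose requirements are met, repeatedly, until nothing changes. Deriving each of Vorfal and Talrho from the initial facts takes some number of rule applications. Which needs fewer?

Talrho: With Talcor and Ashjor, Talrho is earned (B8). [1 rule application]
Vorfal: With Belrho and Elmven, Wynhal is earned (B9). With Talcor and Ashjor, Talrho is earned (B8). With Elmven, Talcor, and Wynhal, Arcird is earned (B7). With Arcird and Ashjor, Arcesk is earned (B1). With Ashjor and Arcesk, Elmorb is earned (B4). With Arcesk, Talrho, and Wynhal, Corzan is earned (B3). With Elmorb, Corzan, and Arcird, Vorfal is earned (B11). [7 rule applications]
Talrho needs fewer.

Talrho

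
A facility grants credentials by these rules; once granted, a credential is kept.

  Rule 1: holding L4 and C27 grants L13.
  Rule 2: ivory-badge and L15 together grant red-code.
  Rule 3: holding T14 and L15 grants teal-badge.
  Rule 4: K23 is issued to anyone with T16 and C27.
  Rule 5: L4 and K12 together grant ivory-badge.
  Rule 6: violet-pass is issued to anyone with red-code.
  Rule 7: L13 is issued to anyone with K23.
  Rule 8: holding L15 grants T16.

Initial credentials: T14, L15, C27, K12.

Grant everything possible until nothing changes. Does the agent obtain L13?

Holding L15 grants T16 (Rule 8).
Holding T16 and C27 grants K23 (Rule 4).
Holding K23 grants L13 (Rule 7).

Yes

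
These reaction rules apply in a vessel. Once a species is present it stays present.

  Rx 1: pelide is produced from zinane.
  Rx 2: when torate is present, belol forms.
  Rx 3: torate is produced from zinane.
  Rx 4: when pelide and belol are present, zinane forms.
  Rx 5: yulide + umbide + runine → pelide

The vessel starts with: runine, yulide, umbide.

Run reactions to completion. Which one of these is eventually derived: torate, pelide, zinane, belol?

pelide

yulide, umbide, and runine present → pelide forms (Rx 5).
torate would need zinane (Rx 3), but zinane never forms. belol would need torate (Rx 2), but torate never forms. zinane would need pelide and belol (Rx 4), but belol never forms.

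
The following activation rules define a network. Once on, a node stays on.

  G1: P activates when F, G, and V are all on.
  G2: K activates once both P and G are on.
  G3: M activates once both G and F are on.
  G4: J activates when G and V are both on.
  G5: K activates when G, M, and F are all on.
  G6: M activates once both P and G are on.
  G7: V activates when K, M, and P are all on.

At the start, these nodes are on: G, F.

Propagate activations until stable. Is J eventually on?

No

J would need G and V (G4), but V never turns on.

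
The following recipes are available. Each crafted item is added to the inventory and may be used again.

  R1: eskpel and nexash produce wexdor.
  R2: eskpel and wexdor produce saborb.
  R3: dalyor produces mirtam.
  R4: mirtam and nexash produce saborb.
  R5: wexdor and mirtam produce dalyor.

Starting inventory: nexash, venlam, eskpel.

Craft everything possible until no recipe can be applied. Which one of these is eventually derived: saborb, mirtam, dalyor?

saborb

eskpel and nexash → wexdor (R1).
eskpel and wexdor → saborb (R2).
mirtam would need dalyor (R3), but dalyor is never obtained. dalyor would need wexdor and mirtam (R5), but mirtam is never obtained.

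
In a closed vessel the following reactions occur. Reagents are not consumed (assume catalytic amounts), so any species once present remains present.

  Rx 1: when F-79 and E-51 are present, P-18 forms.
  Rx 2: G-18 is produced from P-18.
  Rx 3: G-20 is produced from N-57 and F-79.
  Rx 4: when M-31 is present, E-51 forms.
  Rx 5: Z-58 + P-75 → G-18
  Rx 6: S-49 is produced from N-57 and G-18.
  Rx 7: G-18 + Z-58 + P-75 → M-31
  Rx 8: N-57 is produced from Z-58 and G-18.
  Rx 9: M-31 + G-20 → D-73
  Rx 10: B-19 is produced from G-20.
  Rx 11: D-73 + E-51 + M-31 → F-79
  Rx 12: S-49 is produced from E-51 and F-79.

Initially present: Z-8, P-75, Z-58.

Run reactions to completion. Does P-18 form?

P-18 would need F-79 and E-51 (Rx 1), but F-79 never forms.

No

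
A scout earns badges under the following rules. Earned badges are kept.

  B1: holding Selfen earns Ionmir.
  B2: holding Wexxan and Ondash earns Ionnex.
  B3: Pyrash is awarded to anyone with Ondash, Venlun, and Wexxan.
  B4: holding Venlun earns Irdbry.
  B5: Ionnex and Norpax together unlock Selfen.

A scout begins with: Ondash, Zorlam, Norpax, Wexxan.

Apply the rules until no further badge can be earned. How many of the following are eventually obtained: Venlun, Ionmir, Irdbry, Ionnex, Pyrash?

With Wexxan and Ondash, Ionnex is earned (B2).
With Ionnex and Norpax, Selfen is earned (B5).
With Selfen, Ionmir is earned (B1).
No rule produces Venlun, and it is not given.
Ionmir: reached.
Irdbry would need Venlun (B4), but Venlun is never earned.
Ionnex: reached.
Pyrash would need Ondash, Venlun, and Wexxan (B3), but Venlun is never earned.
Reached: Ionmir and Ionnex — 2 of the 5.

2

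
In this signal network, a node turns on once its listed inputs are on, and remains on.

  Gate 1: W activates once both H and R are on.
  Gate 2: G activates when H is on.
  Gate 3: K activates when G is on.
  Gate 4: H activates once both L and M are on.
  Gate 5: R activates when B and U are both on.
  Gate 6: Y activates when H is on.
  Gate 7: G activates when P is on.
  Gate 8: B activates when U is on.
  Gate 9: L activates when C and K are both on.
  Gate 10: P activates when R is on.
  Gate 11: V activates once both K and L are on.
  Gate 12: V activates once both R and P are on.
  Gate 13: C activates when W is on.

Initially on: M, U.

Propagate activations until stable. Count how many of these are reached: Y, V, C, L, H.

U is on, so B activates (Gate 8).
B and U are on, so R activates (Gate 5).
Gate 10: R on → P on.
R and P are on, so V activates (Gate 12).
Y would need H (Gate 6), but H never turns on.
V: reached.
C would need W (Gate 13), but W never turns on.
L would need C and K (Gate 9), but C never turns on.
H would need L and M (Gate 4), but L never turns on.
Reached: V — 1 of the 5.

1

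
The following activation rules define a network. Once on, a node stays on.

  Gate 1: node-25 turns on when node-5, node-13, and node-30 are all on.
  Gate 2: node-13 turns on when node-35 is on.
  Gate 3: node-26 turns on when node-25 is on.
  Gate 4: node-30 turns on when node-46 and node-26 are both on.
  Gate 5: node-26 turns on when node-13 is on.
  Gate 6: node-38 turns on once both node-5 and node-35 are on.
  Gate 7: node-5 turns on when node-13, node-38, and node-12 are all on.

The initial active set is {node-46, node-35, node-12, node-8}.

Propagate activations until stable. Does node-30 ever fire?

Gate 2: node-35 on → node-13 on.
Gate 5: node-13 on → node-26 on.
node-46 and node-26 are on, so node-30 turns on (Gate 4).

Yes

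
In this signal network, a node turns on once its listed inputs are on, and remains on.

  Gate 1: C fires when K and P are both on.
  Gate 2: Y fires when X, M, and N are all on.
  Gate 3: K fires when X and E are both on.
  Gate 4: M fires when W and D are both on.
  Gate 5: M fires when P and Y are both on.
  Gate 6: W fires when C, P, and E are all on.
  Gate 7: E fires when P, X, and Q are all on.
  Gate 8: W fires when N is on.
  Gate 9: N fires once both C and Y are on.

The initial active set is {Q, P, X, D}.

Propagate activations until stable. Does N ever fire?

N would need C and Y (Gate 9), but Y never turns on.

No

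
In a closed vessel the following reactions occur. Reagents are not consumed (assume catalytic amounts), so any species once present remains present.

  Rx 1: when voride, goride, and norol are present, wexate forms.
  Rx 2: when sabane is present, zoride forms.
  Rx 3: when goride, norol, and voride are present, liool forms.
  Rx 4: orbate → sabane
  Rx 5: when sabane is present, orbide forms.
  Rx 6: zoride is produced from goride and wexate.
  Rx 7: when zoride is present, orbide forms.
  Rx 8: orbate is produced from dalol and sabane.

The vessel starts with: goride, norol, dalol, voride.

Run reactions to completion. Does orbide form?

voride, goride, and norol present → wexate forms (Rx 1).
goride and wexate present → zoride forms (Rx 6).
zoride present → orbide forms (Rx 7).

Yes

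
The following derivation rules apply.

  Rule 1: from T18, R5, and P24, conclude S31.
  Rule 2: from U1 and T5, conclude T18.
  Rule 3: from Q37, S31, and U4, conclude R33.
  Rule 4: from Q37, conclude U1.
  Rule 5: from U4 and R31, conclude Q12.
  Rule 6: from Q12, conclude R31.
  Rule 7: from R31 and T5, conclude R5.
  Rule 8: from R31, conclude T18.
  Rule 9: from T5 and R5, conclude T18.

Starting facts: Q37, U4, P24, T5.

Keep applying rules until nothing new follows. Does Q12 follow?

No

Q12 would need U4 and R31 (Rule 5), but R31 is never established.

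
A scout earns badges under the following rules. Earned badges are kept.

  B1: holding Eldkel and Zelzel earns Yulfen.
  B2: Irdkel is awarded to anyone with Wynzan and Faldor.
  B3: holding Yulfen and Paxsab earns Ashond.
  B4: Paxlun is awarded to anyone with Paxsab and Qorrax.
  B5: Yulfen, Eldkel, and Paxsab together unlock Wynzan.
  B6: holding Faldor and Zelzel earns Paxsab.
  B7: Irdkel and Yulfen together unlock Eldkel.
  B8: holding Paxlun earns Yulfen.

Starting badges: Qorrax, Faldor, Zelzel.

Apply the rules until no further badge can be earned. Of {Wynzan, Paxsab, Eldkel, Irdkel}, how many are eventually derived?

With Faldor and Zelzel, Paxsab is earned (B6).
Wynzan would need Yulfen, Eldkel, and Paxsab (B5), but Eldkel is never earned.
Paxsab: reached.
Eldkel would need Irdkel and Yulfen (B7), but Irdkel is never earned.
Irdkel would need Wynzan and Faldor (B2), but Wynzan is never earned.
Reached: Paxsab — 1 of the 4.

1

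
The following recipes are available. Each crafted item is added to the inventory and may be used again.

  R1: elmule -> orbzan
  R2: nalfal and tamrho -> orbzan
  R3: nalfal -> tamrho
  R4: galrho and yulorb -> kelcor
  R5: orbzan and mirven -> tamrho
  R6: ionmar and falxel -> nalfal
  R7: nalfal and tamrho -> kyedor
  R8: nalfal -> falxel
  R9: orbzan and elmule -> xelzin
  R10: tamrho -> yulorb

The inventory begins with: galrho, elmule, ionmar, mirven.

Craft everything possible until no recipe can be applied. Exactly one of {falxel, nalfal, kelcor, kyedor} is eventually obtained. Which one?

kelcor

Using R1, elmule makes orbzan.
orbzan and mirven -> tamrho (R5).
tamrho -> yulorb (R10).
Using R4, galrho and yulorb make kelcor.
kyedor would need nalfal and tamrho (R7), but nalfal is never obtained. nalfal would need ionmar and falxel (R6), but falxel is never obtained. falxel would need nalfal (R8), but nalfal is never obtained.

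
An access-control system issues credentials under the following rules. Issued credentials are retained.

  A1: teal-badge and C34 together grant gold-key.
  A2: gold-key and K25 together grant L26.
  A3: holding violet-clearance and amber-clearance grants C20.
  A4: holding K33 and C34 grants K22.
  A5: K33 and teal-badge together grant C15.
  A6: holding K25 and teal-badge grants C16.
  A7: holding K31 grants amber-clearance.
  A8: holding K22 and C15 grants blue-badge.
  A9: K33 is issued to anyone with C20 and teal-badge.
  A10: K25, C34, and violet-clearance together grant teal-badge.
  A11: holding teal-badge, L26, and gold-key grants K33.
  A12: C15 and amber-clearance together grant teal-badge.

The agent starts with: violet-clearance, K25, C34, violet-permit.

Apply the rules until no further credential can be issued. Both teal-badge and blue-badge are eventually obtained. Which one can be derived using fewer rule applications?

teal-badge: Holding K25, C34, and violet-clearance grants teal-badge (A10). [1 rule application]
blue-badge: Holding K25, C34, and violet-clearance grants teal-badge (A10). Holding teal-badge and C34 grants gold-key (A1). Holding gold-key and K25 grants L26 (A2). Holding teal-badge, L26, and gold-key grants K33 (A11). Holding K33 and teal-badge grants C15 (A5). Holding K33 and C34 grants K22 (A4). Holding K22 and C15 grants blue-badge (A8). [7 rule applications]
teal-badge needs fewer.

teal-badge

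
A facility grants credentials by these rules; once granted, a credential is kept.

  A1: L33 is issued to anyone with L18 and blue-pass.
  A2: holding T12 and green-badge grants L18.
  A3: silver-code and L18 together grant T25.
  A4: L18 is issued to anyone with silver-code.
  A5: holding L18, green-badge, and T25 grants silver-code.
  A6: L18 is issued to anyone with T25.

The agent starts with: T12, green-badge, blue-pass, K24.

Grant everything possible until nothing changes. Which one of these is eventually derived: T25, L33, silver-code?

L33

Holding T12 and green-badge grants L18 (A2).
Holding L18 and blue-pass grants L33 (A1).
silver-code would need L18, green-badge, and T25 (A5), but T25 is never granted. T25 would need silver-code and L18 (A3), but silver-code is never granted.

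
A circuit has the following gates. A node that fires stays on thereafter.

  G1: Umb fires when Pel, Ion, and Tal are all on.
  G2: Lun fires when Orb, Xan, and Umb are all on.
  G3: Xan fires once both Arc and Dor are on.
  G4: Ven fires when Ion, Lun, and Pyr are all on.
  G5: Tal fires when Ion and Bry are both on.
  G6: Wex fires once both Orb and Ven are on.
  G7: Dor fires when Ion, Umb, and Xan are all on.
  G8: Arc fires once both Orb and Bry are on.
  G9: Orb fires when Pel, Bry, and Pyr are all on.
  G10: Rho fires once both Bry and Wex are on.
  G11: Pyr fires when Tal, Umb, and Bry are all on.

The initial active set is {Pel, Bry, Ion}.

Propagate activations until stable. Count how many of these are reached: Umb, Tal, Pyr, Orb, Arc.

5

Ion and Bry are on, so Tal fires (G5).
Pel, Ion, and Tal are on, so Umb fires (G1).
G11: Tal, Umb, and Bry on → Pyr on.
G9: Pel, Bry, and Pyr on → Orb on.
Orb and Bry are on, so Arc fires (G8).
Umb: reached.
Tal: reached.
Pyr: reached.
Orb: reached.
Arc: reached.
All 5 are reached.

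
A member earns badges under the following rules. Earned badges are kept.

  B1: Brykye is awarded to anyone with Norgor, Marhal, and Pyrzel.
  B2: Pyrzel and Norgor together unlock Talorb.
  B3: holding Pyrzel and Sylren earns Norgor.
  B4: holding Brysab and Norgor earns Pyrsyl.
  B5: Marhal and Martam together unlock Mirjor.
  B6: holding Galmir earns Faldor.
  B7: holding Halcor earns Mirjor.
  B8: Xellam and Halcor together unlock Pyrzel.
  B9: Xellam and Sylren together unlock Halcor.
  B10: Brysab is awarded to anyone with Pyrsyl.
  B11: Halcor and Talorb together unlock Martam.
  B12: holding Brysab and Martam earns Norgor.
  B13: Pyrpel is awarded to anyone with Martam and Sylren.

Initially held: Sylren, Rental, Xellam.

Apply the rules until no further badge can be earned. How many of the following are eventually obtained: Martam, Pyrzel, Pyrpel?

3

With Xellam and Sylren, Halcor is earned (B9).
With Xellam and Halcor, Pyrzel is earned (B8).
With Pyrzel and Sylren, Norgor is earned (B3).
With Pyrzel and Norgor, Talorb is earned (B2).
With Halcor and Talorb, Martam is earned (B11).
With Martam and Sylren, Pyrpel is earned (B13).
Martam: reached.
Pyrzel: reached.
Pyrpel: reached.
All 3 are reached.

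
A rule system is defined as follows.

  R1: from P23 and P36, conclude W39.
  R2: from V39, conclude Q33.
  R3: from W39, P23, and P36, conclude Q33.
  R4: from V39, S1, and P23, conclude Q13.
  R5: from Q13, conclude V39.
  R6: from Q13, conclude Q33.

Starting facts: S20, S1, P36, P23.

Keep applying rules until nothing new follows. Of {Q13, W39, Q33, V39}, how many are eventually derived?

P23 and P36 hold, so W39 follows (R1).
From W39, P23, and P36, R3 gives Q33.
Q13 would need V39, S1, and P23 (R4), but V39 is never established.
W39: reached.
Q33: reached.
V39 would need Q13 (R5), but Q13 is never established.
Reached: W39 and Q33 — 2 of the 4.

2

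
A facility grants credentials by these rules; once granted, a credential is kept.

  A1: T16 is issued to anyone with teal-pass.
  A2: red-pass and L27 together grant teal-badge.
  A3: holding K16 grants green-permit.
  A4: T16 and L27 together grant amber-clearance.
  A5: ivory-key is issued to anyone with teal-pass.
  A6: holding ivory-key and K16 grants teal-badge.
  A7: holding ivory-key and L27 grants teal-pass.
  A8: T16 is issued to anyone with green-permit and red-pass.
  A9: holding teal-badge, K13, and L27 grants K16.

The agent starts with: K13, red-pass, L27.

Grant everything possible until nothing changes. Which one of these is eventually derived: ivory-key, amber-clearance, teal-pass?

amber-clearance

Holding red-pass and L27 grants teal-badge (A2).
Holding teal-badge, K13, and L27 grants K16 (A9).
Holding K16 grants green-permit (A3).
Holding green-permit and red-pass grants T16 (A8).
Holding T16 and L27 grants amber-clearance (A4).
ivory-key would need teal-pass (A5), but teal-pass is never granted. teal-pass would need ivory-key and L27 (A7), but ivory-key is never granted.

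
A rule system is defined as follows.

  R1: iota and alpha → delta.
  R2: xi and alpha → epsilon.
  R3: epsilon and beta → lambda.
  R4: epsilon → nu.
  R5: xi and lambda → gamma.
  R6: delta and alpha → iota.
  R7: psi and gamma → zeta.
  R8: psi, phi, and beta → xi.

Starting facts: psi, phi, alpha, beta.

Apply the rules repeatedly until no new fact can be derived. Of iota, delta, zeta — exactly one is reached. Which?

zeta

psi, phi, and beta hold, so xi follows (R8).
xi and alpha hold, so epsilon follows (R2).
epsilon and beta hold, so lambda follows (R3).
xi and lambda hold, so gamma follows (R5).
psi and gamma hold, so zeta follows (R7).
iota would need delta and alpha (R6), but delta is never established. delta would need iota and alpha (R1), but iota is never established.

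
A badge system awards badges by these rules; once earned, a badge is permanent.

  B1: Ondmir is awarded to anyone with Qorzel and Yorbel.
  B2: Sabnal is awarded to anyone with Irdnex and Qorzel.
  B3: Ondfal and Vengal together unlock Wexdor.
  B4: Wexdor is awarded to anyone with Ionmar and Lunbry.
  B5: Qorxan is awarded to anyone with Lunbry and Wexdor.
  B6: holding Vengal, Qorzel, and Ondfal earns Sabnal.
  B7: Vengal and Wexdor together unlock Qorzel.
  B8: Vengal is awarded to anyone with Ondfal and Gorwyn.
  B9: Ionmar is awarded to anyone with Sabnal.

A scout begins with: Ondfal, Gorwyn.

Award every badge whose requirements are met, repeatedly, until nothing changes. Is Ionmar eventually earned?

Yes

With Ondfal and Gorwyn, Vengal is earned (B8).
With Ondfal and Vengal, Wexdor is earned (B3).
With Vengal and Wexdor, Qorzel is earned (B7).
With Vengal, Qorzel, and Ondfal, Sabnal is earned (B6).
With Sabnal, Ionmar is earned (B9).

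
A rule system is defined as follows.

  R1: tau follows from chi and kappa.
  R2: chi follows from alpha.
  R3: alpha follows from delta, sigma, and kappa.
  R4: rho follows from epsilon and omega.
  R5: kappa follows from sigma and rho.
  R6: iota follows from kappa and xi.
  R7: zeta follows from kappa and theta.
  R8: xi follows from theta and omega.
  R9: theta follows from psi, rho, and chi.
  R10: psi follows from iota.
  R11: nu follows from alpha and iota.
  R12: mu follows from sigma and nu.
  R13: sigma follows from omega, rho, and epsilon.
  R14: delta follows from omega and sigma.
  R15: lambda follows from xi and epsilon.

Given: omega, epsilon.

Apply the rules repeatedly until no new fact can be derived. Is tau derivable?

Yes

epsilon and omega hold, so rho follows (R4).
From omega, rho, and epsilon, R13 gives sigma.
omega and sigma hold, so delta follows (R14).
From sigma and rho, R5 gives kappa.
delta, sigma, and kappa hold, so alpha follows (R3).
alpha holds, so chi follows (R2).
From chi and kappa, R1 gives tau.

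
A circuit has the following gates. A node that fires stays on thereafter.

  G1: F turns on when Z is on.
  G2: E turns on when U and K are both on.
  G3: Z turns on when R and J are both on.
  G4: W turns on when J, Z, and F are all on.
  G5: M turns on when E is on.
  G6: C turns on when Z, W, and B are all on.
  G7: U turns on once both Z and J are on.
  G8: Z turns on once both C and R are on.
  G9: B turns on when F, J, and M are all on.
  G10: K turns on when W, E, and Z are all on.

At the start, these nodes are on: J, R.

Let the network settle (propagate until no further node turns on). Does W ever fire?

R and J are on, so Z turns on (G3).
G1: Z on → F on.
G4: J, Z, and F on → W on.

Yes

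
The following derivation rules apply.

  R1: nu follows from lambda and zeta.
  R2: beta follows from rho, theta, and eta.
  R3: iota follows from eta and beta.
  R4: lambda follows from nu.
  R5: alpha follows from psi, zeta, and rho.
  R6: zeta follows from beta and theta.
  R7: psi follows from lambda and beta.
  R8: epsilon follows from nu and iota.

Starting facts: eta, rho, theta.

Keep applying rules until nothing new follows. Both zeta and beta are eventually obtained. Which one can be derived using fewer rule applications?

beta: From rho, theta, and eta, R2 gives beta. [1 rule application]
zeta: rho, theta, and eta hold, so beta follows (R2). beta and theta hold, so zeta follows (R6). [2 rule applications]
beta needs fewer.

beta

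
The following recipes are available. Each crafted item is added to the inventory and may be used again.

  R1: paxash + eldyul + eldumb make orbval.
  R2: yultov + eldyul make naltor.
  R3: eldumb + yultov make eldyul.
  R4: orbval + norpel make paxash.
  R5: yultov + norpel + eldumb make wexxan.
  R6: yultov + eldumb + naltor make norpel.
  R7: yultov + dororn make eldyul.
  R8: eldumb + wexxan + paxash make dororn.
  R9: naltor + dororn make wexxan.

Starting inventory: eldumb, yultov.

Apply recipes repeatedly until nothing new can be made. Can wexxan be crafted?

Using R3, eldumb and yultov make eldyul.
Using R2, yultov and eldyul make naltor.
yultov + eldumb + naltor → norpel (R6).
yultov + norpel + eldumb → wexxan (R5).

Yes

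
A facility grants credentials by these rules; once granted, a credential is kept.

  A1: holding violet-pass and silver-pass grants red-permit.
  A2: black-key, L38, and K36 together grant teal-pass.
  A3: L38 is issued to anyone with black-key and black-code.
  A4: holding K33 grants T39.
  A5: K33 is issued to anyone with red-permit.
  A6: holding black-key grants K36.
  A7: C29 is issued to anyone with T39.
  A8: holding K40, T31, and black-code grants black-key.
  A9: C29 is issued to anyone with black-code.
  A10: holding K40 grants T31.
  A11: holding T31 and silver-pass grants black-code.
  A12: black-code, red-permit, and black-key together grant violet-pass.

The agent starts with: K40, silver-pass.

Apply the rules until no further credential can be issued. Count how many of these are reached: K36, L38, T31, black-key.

4

Holding K40 grants T31 (A10).
Holding T31 and silver-pass grants black-code (A11).
Holding K40, T31, and black-code grants black-key (A8).
Holding black-key and black-code grants L38 (A3).
Holding black-key grants K36 (A6).
K36: reached.
L38: reached.
T31: reached.
black-key: reached.
All 4 are reached.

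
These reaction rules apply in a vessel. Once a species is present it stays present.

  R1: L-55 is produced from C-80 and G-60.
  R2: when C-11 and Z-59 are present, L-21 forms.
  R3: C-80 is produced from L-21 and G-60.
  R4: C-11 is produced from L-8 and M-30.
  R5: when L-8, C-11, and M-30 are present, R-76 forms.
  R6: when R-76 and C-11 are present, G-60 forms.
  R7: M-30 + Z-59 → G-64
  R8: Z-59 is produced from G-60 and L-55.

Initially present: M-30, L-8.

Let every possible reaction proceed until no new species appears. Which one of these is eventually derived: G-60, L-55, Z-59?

G-60

L-8 and M-30 present → C-11 forms (R4).
L-8, C-11, and M-30 present → R-76 forms (R5).
R-76 and C-11 present → G-60 forms (R6).
L-55 would need C-80 and G-60 (R1), but C-80 never forms. Z-59 would need G-60 and L-55 (R8), but L-55 never forms.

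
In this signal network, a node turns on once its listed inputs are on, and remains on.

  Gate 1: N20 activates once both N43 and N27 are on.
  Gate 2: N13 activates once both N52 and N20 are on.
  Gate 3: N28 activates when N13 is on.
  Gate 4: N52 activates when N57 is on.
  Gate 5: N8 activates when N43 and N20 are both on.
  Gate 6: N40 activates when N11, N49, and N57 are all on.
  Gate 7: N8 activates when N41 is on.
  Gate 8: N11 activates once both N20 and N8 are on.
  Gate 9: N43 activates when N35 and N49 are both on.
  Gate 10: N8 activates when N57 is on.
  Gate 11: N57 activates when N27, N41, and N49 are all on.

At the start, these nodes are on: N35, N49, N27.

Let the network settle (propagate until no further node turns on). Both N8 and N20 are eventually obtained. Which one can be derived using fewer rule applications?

N20: N35 and N49 are on, so N43 activates (Gate 9). N43 and N27 are on, so N20 activates (Gate 1). [2 rule applications]
N8: N35 and N49 are on, so N43 activates (Gate 9). Gate 1: N43 and N27 on → N20 on. N43 and N20 are on, so N8 activates (Gate 5). [3 rule applications]
N20 needs fewer.

N20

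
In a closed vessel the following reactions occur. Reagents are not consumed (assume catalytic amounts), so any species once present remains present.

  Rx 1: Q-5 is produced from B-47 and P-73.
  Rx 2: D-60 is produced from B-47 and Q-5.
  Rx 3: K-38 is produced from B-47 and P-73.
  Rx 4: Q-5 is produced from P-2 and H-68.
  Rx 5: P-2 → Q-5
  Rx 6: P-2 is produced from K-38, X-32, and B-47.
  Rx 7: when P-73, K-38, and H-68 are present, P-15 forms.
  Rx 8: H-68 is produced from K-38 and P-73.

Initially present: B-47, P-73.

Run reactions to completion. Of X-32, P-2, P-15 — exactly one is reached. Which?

B-47 and P-73 present → K-38 forms (Rx 3).
K-38 and P-73 present → H-68 forms (Rx 8).
P-73, K-38, and H-68 present → P-15 forms (Rx 7).
P-2 would need K-38, X-32, and B-47 (Rx 6), but X-32 never forms. No rule produces X-32, and it is not given.

P-15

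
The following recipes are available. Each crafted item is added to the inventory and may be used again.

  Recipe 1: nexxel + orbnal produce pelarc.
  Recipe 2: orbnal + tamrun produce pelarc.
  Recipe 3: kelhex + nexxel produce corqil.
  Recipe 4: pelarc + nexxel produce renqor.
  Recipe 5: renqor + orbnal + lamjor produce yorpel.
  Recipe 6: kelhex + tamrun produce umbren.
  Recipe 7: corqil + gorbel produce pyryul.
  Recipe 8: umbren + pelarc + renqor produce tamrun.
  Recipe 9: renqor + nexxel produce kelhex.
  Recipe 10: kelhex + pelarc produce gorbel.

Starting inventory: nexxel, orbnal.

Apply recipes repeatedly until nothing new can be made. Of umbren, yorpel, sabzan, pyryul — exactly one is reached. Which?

Using Recipe 1, nexxel and orbnal make pelarc.
Using Recipe 4, pelarc and nexxel make renqor.
Using Recipe 9, renqor and nexxel make kelhex.
Using Recipe 10, kelhex and pelarc make gorbel.
kelhex + nexxel → corqil (Recipe 3).
Using Recipe 7, corqil and gorbel make pyryul.
No rule produces sabzan, and it is not given. umbren would need kelhex and tamrun (Recipe 6), but tamrun is never obtained. yorpel would need renqor, orbnal, and lamjor (Recipe 5), but lamjor is never obtained.

pyryul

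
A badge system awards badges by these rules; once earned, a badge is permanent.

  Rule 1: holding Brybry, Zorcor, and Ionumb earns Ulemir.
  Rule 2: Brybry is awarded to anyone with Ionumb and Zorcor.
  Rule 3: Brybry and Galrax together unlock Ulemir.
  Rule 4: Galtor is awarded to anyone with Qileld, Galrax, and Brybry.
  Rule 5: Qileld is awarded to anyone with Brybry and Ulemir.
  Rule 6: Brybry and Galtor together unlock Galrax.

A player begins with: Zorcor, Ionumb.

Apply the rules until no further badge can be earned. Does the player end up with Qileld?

With Ionumb and Zorcor, Brybry is earned (Rule 2).
With Brybry, Zorcor, and Ionumb, Ulemir is earned (Rule 1).
With Brybry and Ulemir, Qileld is earned (Rule 5).

Yes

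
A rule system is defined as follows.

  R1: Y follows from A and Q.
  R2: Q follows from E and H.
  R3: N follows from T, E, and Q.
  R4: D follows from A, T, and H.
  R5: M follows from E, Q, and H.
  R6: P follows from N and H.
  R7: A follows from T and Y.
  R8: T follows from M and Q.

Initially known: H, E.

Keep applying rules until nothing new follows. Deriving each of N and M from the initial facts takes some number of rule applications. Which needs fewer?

M

M: E and H hold, so Q follows (R2). E, Q, and H hold, so M follows (R5). [2 rule applications]
N: E and H hold, so Q follows (R2). E, Q, and H hold, so M follows (R5). M and Q hold, so T follows (R8). T, E, and Q hold, so N follows (R3). [4 rule applications]
M needs fewer.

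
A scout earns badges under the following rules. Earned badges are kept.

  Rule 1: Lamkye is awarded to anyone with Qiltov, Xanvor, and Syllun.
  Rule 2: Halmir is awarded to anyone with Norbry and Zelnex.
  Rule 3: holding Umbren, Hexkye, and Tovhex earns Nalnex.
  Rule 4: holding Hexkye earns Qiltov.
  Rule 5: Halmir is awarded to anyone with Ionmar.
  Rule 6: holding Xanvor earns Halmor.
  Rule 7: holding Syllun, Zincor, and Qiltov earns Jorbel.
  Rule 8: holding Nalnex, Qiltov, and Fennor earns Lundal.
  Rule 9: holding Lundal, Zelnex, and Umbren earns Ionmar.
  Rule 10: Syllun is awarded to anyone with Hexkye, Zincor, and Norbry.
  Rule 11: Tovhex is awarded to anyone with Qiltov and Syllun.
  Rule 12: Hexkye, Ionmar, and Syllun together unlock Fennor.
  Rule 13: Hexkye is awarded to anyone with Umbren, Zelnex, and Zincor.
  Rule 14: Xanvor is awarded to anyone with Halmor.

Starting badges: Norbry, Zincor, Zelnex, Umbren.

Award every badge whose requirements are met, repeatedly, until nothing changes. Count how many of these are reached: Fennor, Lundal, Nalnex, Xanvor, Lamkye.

1

With Umbren, Zelnex, and Zincor, Hexkye is earned (Rule 13).
With Hexkye, Qiltov is earned (Rule 4).
With Hexkye, Zincor, and Norbry, Syllun is earned (Rule 10).
With Qiltov and Syllun, Tovhex is earned (Rule 11).
With Umbren, Hexkye, and Tovhex, Nalnex is earned (Rule 3).
Fennor would need Hexkye, Ionmar, and Syllun (Rule 12), but Ionmar is never earned.
Lundal would need Nalnex, Qiltov, and Fennor (Rule 8), but Fennor is never earned.
Nalnex: reached.
Xanvor would need Halmor (Rule 14), but Halmor is never earned.
Lamkye would need Qiltov, Xanvor, and Syllun (Rule 1), but Xanvor is never earned.
Reached: Nalnex — 1 of the 5.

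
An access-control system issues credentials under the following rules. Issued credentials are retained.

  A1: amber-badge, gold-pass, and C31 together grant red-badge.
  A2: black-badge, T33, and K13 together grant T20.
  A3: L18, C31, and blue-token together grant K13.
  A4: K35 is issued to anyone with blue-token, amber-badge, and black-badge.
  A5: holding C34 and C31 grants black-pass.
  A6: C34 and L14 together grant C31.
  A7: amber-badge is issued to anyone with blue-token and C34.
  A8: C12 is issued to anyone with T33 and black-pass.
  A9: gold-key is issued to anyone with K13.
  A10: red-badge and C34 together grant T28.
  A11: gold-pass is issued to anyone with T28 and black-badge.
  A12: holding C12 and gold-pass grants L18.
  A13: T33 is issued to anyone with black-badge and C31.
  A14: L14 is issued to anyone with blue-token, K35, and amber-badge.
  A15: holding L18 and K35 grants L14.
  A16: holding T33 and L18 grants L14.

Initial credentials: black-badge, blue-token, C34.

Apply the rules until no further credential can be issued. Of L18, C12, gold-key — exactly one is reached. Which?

Holding blue-token and C34 grants amber-badge (A7).
Holding blue-token, amber-badge, and black-badge grants K35 (A4).
Holding blue-token, K35, and amber-badge grants L14 (A14).
Holding C34 and L14 grants C31 (A6).
Holding C34 and C31 grants black-pass (A5).
Holding black-badge and C31 grants T33 (A13).
Holding T33 and black-pass grants C12 (A8).
L18 would need C12 and gold-pass (A12), but gold-pass is never granted. gold-key would need K13 (A9), but K13 is never granted.

C12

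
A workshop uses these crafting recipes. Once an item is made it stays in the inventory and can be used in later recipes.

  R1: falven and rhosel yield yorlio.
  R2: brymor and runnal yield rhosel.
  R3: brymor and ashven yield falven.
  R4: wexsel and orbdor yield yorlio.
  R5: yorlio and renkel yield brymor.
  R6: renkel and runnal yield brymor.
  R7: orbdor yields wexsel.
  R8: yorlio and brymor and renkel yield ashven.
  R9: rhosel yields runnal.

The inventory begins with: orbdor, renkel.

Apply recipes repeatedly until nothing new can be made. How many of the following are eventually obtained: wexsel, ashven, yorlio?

Using R7, orbdor makes wexsel.
wexsel and orbdor → yorlio (R4).
yorlio and renkel → brymor (R5).
yorlio and brymor and renkel → ashven (R8).
wexsel: reached.
ashven: reached.
yorlio: reached.
All 3 are reached.

3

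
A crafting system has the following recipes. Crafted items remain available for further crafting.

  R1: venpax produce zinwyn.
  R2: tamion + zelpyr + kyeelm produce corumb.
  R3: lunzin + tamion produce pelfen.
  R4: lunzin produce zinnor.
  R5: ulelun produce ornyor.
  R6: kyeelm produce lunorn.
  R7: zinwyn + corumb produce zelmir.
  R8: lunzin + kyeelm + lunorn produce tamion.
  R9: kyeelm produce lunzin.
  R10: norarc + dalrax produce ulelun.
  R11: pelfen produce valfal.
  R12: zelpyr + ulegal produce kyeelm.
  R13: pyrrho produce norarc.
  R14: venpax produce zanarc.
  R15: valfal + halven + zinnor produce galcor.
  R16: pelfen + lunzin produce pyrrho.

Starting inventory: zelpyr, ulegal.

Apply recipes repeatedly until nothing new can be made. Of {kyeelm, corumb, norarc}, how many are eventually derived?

3

zelpyr + ulegal → kyeelm (R12).
kyeelm → lunorn (R6).
kyeelm → lunzin (R9).
lunzin + kyeelm + lunorn → tamion (R8).
tamion + zelpyr + kyeelm → corumb (R2).
lunzin + tamion → pelfen (R3).
Using R16, pelfen and lunzin make pyrrho.
Using R13, pyrrho makes norarc.
kyeelm: reached.
corumb: reached.
norarc: reached.
All 3 are reached.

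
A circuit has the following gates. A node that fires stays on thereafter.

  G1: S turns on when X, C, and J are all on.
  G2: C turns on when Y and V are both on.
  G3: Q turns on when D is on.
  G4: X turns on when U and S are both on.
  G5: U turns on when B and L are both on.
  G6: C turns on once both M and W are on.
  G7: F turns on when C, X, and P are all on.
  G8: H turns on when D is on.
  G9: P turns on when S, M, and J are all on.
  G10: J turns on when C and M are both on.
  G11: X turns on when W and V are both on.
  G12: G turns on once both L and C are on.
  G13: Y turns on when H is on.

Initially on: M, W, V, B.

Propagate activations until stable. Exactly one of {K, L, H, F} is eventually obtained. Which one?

M and W are on, so C turns on (G6).
G11: W and V on → X on.
C and M are on, so J turns on (G10).
X, C, and J are on, so S turns on (G1).
G9: S, M, and J on → P on.
G7: C, X, and P on → F on.
No rule produces K, and it is not given. No rule produces L, and it is not given. H would need D (G8), but D never turns on.

F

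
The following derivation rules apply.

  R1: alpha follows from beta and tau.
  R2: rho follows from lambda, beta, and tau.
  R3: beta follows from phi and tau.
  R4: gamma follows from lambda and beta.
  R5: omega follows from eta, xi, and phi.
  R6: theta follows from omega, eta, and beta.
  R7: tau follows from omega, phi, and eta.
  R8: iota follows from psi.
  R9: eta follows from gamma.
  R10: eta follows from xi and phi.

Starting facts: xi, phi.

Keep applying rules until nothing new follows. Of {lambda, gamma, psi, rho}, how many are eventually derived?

No rule produces lambda, and it is not given.
gamma would need lambda and beta (R4), but lambda is never established.
No rule produces psi, and it is not given.
rho would need lambda, beta, and tau (R2), but lambda is never established.
None of the 4 are reached.

0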